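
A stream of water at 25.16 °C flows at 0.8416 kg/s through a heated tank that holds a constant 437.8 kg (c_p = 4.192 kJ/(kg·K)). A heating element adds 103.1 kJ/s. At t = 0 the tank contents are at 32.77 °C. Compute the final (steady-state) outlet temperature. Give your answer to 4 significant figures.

First-law balance (no shaft work): M c_p dT/dt = ṁ c_p (T_in − T) + 103.1.
At steady state dT/dt = 0 ⇒ T_ss = T_in + Q̇/(ṁ c_p) = 25.16 + 103.1/(0.8416·4.192) = 54.3835 °C.

54.38 °C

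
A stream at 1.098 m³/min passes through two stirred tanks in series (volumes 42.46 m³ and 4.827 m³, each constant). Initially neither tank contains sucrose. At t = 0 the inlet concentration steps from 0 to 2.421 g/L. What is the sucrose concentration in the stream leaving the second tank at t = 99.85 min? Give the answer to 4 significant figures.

2.214 g/L

Species balance on tank i: dCᵢ/dt = (Cᵢ₋₁ − Cᵢ)/τᵢ with τᵢ = Vᵢ/Q.
τ₁ = 42.46/1.098 = 38.6703 min; τ₂ = 4.827/1.098 = 4.39617 min.
Tank 1: C₁ = C_in(1 − e^(−t/τ₁)). Tank 2 (τ₁ ≠ τ₂): C₂ = C_in[1 − (τ₁ e^(−t/τ₁) − τ₂ e^(−t/τ₂))/(τ₁ − τ₂)].
At t = 99.85: e^(−t/τ₁) = 0.0756162, e^(−t/τ₂) = 1.36742e-10.
C₂ = 2.421·[1 − (38.6703·0.0756162 − 4.39617·1.36742e-10)/(34.2741)] = 2.421·0.914685 = 2.21445 g/L.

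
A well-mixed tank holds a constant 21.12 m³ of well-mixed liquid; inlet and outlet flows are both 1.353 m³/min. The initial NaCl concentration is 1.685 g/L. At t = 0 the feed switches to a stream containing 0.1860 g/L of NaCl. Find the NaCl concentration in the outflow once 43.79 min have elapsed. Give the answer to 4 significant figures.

0.2767 g/L

Species balance on the tank: V dC/dt = Q(C_in − C).
Rewrite as dC/dt + C/τ = C_in/τ, τ = V/Q = 15.6098 min.
C approaches C_in exponentially: C(t) = C_in + (C₀ − C_in) e^(−t/τ).
C(43.79) = 0.1860 + (1.685 − 0.1860)·e^(−43.79/15.6098) = 0.1860 + (1.49900)·0.0604888 = 0.276673 g/L.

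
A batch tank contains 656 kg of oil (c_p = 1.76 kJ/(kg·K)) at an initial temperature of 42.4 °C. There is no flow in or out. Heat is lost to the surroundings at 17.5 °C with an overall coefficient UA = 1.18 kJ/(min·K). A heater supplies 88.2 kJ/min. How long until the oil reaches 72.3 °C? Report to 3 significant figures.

896 min

Energy balance: M c_p dT/dt = −UA(T − T_amb) + Q̇.
τ = M c_p/UA = 978.44 min; T_ss = T_amb + Q̇/UA = 17.5 + 88.2/1.18 = 92.246 °C.
T(t) = T_ss + (T₀ − T_ss)e^(−t/τ); set T = 72.3:
t = −τ ln[(T − T_ss)/(T₀ − T_ss)] = −978.44 · ln(0.40015) = 896.17 min.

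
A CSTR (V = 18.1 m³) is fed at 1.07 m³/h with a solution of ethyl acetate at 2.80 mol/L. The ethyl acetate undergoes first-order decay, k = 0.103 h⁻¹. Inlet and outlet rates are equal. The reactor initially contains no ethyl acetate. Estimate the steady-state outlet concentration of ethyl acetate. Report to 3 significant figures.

Accumulation = in − out − consumed: V dC/dt = Q C_in − Q C − k V C.
At steady state: 0 = Q C_in − (Q + kV) C_ss, so C_ss = Q C_in/(Q + kV).
C_ss = 1.07·2.80/(1.07 + 0.103·18.1) = 2.9960/2.9343 = 1.0210 mol/L.

1.02 mol/L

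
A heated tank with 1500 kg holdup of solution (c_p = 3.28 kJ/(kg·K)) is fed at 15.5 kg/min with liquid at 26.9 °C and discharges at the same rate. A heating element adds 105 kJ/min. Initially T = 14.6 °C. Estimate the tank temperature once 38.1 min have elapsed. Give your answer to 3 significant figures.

19.3 °C

M c_p dT/dt = ṁ c_p (T_in − T) + Q̇.
τ = M/ṁ = 96.774 min; T_ss = T_in + Q̇/(ṁ c_p) = 26.9 + 105/(15.5·3.28) = 28.965 °C.
Solution: T(t) = T_ss + (T₀ − T_ss) e^(−t/τ).
T(38.1) = 28.965 + (-14.365)·e^(−38.1/96.774) = 28.965 + (-14.365)·0.67456 = 19.275 °C.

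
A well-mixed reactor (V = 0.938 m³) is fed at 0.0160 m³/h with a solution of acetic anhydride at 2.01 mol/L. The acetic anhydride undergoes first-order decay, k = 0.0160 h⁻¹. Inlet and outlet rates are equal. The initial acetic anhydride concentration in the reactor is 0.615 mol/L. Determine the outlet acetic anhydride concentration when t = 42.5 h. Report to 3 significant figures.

0.934 mol/L

V dC/dt = Q(C_in − C) − k V C.
This is linear with rate a = Q/V + k = 0.033058 h⁻¹.
C_ss = Q C_in/(Q + kV) = 1.0372 mol/L; C(t) = C_ss + (C₀ − C_ss) e^(−a t).
C(42.5) = 1.0372 + (-0.42215)·e^(−0.033058·42.5) = 1.0372 + (-0.42215)·0.24538 = 0.93356 mol/L.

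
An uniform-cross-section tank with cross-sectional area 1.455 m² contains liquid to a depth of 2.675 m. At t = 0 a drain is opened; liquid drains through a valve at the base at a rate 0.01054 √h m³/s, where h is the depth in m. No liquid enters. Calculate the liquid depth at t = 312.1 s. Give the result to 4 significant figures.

A dh/dt = −Q_out = −0.01054 √h.
∫ h^(−1/2) dh = −(0.01054/A) ∫ dt, giving 2√h = 2√h₀ − (0.01054/A) t.
√h = √2.675 − 0.01054·312.1/(2·1.455) = 1.63554 − 1.13042 = 0.505119.
h = 0.505119² = 0.255145 m.

0.2551 m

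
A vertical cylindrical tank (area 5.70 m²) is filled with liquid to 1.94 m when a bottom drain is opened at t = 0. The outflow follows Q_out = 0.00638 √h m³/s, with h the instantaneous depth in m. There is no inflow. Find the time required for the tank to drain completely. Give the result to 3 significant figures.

2490 s

A dh/dt = −Q_out = −0.00638 √h.
Separate and integrate: 2(√h − √h₀) = −(0.00638/A) t.
Tank is empty when √h = 0: t_empty = 2A√h₀/0.00638.
t_empty = 2·5.70·√1.94/0.00638 = 11.400·1.3928/0.00638 = 2488.8 s.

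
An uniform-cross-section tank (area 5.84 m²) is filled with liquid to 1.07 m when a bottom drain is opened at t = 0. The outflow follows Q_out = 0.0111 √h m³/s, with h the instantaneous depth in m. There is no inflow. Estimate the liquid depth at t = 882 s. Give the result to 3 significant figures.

A dh/dt = −Q_out = −0.0111 √h.
Separate and integrate: 2(√h − √h₀) = −(0.0111/A) t.
√h = √1.07 − 0.0111·882/(2·5.84) = 1.0344 − 0.83820 = 0.19621.
h = 0.19621² = 0.038497 m.

0.0385 m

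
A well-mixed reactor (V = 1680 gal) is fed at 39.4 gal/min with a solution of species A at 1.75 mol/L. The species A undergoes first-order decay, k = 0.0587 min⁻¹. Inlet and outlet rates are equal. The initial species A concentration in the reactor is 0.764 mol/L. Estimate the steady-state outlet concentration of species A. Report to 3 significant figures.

Accumulation = in − out − consumed: V dC/dt = Q C_in − Q C − k V C.
At steady state: 0 = Q C_in − (Q + kV) C_ss, so C_ss = Q C_in/(Q + kV).
C_ss = 39.4·1.75/(39.4 + 0.0587·1680) = 68.950/138.02 = 0.49958 mol/L.

0.500 mol/L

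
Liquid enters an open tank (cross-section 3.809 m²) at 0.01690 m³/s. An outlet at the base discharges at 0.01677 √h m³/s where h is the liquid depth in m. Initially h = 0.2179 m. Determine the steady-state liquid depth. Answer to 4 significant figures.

A dh/dt = Q_in − 0.01677 √h. Steady state requires inflow = outflow:
Q_in = 0.01677 √h_ss ⇒ √h_ss = 0.01690/0.01677 = 1.00775.
h_ss = 1.00775² = 1.01556 m. (Since h₀ = 0.2179 m < h_ss, the level will rise toward this value.)

1.016 m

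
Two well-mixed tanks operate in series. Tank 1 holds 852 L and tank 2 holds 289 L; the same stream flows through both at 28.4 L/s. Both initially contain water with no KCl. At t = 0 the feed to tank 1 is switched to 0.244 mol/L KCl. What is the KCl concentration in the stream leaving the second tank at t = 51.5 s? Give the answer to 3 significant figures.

Each tank obeys Vᵢ dCᵢ/dt = Q(Cᵢ₋₁ − Cᵢ), so τᵢ = Vᵢ/Q.
τ₁ = 852/28.4 = 30.000 s; τ₂ = 289/28.4 = 10.176 s.
Tank 1: C₁ = C_in(1 − e^(−t/τ₁)). Tank 2 (τ₁ ≠ τ₂): C₂ = C_in[1 − (τ₁ e^(−t/τ₁) − τ₂ e^(−t/τ₂))/(τ₁ − τ₂)].
At t = 51.5: e^(−t/τ₁) = 0.17966, e^(−t/τ₂) = 0.0063399.
C₂ = 0.244·[1 − (30.000·0.17966 − 10.176·0.0063399)/(19.824)] = 0.244·0.73136 = 0.17845 mol/L.

0.178 mol/L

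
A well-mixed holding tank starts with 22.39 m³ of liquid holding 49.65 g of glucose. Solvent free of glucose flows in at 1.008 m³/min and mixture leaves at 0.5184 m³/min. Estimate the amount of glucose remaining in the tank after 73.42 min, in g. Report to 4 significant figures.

18.01 g

Let m(t) be the amount of glucose. Volume: V(t) = V₀ + (Q_in − Q_out) t = 22.39 + 0.489600 t; V(73.42) = 58.3364 m³.
No glucose enters, so dm/dt = −Q_out · (m/V).
Separate: dm/m = −Q_out dt/V(t) ⇒ ln(m/m₀) = −(Q_out/(Q_in−Q_out)) ln(V/V₀).
m = m₀ (V₀/V)^(Q_out/(Q_in−Q_out)) = 49.65 × (22.39/58.3364)^(1.05882) = 18.0123 g.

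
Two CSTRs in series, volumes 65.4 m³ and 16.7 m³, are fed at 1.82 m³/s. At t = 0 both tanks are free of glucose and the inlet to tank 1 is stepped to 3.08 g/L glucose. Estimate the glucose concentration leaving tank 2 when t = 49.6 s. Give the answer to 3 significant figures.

Species balance on tank i: dCᵢ/dt = (Cᵢ₋₁ − Cᵢ)/τᵢ with τᵢ = Vᵢ/Q.
τ₁ = 65.4/1.82 = 35.934 s; τ₂ = 16.7/1.82 = 9.1758 s.
Solving the cascade with C₁(0)=C₂(0)=0 gives C₂(t) = C_in[1 − (τ₁ e^(−t/τ₁) − τ₂ e^(−t/τ₂))/(τ₁ − τ₂)].
At t = 49.6: e^(−t/τ₁) = 0.25150, e^(−t/τ₂) = 0.0044918.
C₂ = 3.08·[1 − (35.934·0.25150 − 9.1758·0.0044918)/(26.758)] = 3.08·0.66379 = 2.0445 g/L.

2.04 g/L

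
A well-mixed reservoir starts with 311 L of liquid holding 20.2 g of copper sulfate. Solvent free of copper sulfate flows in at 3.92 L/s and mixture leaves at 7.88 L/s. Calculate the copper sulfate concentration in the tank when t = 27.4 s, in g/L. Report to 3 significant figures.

0.0425 g/L

Total volume: dV/dt = Q_in − Q_out = -3.9600 L/s, so V(t) = 311 − 3.9600 t and V(27.4) = 202.50 L.
Solute balance: dm/dt = 0 − Q_out C = −Q_out m/V(t).
dm/m = −Q_out dt/(V₀ − 3.9600 t); integrating gives ln(m/m₀) = −(Q_out/(Q_in−Q_out)) ln(V/V₀).
m = m₀ (V₀/V)^(Q_out/(Q_in−Q_out)) = 20.2 × (311/202.50)^(-1.9899) = 8.6009 g.
C = m/V = 8.6009/202.50 = 0.042475 g/L.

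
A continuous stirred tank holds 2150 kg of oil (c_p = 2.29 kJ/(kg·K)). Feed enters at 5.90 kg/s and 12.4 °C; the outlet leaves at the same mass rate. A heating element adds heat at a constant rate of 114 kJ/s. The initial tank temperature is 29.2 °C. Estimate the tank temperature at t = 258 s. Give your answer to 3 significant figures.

25.0 °C

Unsteady energy balance on the tank contents: M c_p dT/dt = ṁ c_p (T_in − T) + 114.
τ = M/ṁ = 364.41 s; T_ss = T_in + Q̇/(ṁ c_p) = 12.4 + 114/(5.90·2.29) = 20.838 °C.
This is linear first-order; T(t) = T_ss + (T₀ − T_ss) e^(−t/τ).
T(258) = 20.838 + (8.3624)·e^(−258/364.41) = 20.838 + (8.3624)·0.49263 = 24.957 °C.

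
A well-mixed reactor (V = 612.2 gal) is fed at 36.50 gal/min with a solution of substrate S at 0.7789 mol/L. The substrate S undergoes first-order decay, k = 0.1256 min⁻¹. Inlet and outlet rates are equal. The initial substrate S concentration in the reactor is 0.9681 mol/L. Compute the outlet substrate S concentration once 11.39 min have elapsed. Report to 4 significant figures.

Species balance: V dC/dt = Q C_in − Q C − k V C.
dC/dt = (Q/V) C_in − (Q/V + k) C; effective rate a = Q/V + k = 0.0596210 + 0.1256 = 0.185221 min⁻¹.
C_ss = Q C_in/(Q + kV) = 0.250721 mol/L; C(t) = C_ss + (C₀ − C_ss) e^(−a t).
C(11.39) = 0.250721 + (0.717379)·e^(−0.185221·11.39) = 0.250721 + (0.717379)·0.121278 = 0.337724 mol/L.

0.3377 mol/L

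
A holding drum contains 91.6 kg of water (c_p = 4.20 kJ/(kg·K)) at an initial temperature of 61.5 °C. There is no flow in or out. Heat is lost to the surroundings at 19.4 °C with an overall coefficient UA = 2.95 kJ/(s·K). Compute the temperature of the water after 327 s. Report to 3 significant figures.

22.8 °C

M c_p dT/dt = −UA(T − T_amb).
dT/dt = (T_ss − T)/τ with T_ss = T_amb = 19.400 °C, τ = M c_p/UA = 91.6·4.20/2.95 = 130.41 s.
Integrating: T(t) = T_ss + (T₀ − T_ss) e^(−t/τ).
T(327) = 19.400 + (42.100)·0.081479 = 22.830 °C.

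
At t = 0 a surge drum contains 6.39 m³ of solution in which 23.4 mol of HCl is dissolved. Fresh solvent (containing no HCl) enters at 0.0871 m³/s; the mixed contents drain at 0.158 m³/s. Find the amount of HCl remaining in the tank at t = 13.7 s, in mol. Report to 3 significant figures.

Let m(t) be the amount of HCl. Volume: V(t) = V₀ + (Q_in − Q_out) t = 6.39 − 0.070900 t; V(13.7) = 5.4187 m³.
Solute balance: dm/dt = 0 − Q_out C = −Q_out m/V(t).
dm/m = −Q_out dt/(V₀ − 0.070900 t); integrating gives ln(m/m₀) = −(Q_out/(Q_in−Q_out)) ln(V/V₀).
m = m₀ (V₀/V)^(Q_out/(Q_in−Q_out)) = 23.4 × (6.39/5.4187)^(-2.2285) = 16.205 mol.

16.2 mol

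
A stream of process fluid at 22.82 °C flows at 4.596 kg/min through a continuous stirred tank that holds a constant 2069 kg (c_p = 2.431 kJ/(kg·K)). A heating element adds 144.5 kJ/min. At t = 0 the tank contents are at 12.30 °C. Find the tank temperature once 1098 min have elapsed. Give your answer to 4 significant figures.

33.71 °C

Unsteady energy balance on the tank contents: M c_p dT/dt = ṁ c_p (T_in − T) + 144.5.
τ = M/ṁ = 450.174 min; T_ss = T_in + Q̇/(ṁ c_p) = 22.82 + 144.5/(4.596·2.431) = 35.7531 °C.
This is linear first-order; T(t) = T_ss + (T₀ − T_ss) e^(−t/τ).
T(1098) = 35.7531 + (-23.4531)·e^(−1098/450.174) = 35.7531 + (-23.4531)·0.0872431 = 33.7070 °C.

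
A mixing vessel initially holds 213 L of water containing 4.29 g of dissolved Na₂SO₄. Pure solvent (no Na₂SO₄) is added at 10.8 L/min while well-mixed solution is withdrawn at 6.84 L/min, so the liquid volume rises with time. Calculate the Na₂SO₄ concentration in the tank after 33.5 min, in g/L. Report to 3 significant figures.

0.00538 g/L

Let m(t) be the amount of Na₂SO₄. Volume: V(t) = V₀ + (Q_in − Q_out) t = 213 + 3.9600 t; V(33.5) = 345.66 L.
No Na₂SO₄ enters, so dm/dt = −Q_out · (m/V).
Separate: dm/m = −Q_out dt/V(t) ⇒ ln(m/m₀) = −(Q_out/(Q_in−Q_out)) ln(V/V₀).
m = m₀ (V₀/V)^(Q_out/(Q_in−Q_out)) = 4.29 × (213/345.66)^(1.7273) = 1.8589 g.
C = m/V = 1.8589/345.66 = 0.0053779 g/L.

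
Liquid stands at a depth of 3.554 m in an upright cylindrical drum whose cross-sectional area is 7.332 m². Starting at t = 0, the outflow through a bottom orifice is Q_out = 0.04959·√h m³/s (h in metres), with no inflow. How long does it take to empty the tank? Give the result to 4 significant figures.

557.5 s

With no inflow, A dh/dt = −0.04959 √h.
∫ h^(−1/2) dh = −(0.04959/A) ∫ dt, giving 2√h = 2√h₀ − (0.04959/A) t.
Set h = 0: 2√h₀ = (0.04959/A) t_empty ⇒ t_empty = 2A√h₀/0.04959.
t_empty = 2·7.332·√3.554/0.04959 = 14.6640·1.88521/0.04959 = 557.464 s.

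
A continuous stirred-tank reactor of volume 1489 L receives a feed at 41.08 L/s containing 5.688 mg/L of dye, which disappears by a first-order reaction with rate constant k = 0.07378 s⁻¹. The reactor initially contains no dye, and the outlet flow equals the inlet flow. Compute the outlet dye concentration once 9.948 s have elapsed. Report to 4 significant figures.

0.9833 mg/L

Species balance: V dC/dt = Q C_in − Q C − k V C.
This is linear with rate a = Q/V + k = 0.101369 s⁻¹.
C_ss = Q C_in/(Q + kV) = 1.54807 mg/L; C(t) = C_ss + (C₀ − C_ss) e^(−a t).
C(9.948) = 1.54807 + (-1.54807)·e^(−0.101369·9.948) = 1.54807 + (-1.54807)·0.364795 = 0.983340 mg/L.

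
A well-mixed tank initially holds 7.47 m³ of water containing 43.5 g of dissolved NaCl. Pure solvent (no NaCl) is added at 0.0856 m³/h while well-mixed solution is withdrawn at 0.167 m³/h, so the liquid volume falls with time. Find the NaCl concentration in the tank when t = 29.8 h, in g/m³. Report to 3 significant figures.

Total volume: dV/dt = Q_in − Q_out = -0.081400 m³/h, so V(t) = 7.47 − 0.081400 t and V(29.8) = 5.0443 m³.
Solute balance: dm/dt = 0 − Q_out C = −Q_out m/V(t).
dm/m = −Q_out dt/(V₀ − 0.081400 t); integrating gives ln(m/m₀) = −(Q_out/(Q_in−Q_out)) ln(V/V₀).
m = m₀ (V₀/V)^(Q_out/(Q_in−Q_out)) = 43.5 × (7.47/5.0443)^(-2.0516) = 19.438 g.
C = m/V = 19.438/5.0443 = 3.8534 g/m³.

3.85 g/m³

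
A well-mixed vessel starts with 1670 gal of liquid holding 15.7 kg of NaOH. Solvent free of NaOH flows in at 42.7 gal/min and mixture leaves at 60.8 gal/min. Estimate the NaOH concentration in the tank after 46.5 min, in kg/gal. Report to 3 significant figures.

Let m(t) be the amount of NaOH. Volume: V(t) = V₀ + (Q_in − Q_out) t = 1670 − 18.100 t; V(46.5) = 828.35 gal.
No NaOH enters, so dm/dt = −Q_out · (m/V).
dm/m = −Q_out dt/(V₀ − 18.100 t); integrating gives ln(m/m₀) = −(Q_out/(Q_in−Q_out)) ln(V/V₀).
m = m₀ (V₀/V)^(Q_out/(Q_in−Q_out)) = 15.7 × (1670/828.35)^(-3.3591) = 1.4895 kg.
C = m/V = 1.4895/828.35 = 0.0017982 kg/gal.

0.00180 kg/gal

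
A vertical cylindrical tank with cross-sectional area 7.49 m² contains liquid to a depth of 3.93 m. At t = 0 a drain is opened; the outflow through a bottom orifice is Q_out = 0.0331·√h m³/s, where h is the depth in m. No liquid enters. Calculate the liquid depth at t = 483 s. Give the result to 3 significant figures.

0.838 m

Accumulation of liquid (constant cross-section A): A dh/dt = −0.0331 √h.
This is separable: 2 d(√h)/dt = −0.0331/A, so √h = √h₀ − (0.0331/(2A)) t.
√h = √3.93 − 0.0331·483/(2·7.49) = 1.9824 − 1.0672 = 0.91518.
h = 0.91518² = 0.83755 m.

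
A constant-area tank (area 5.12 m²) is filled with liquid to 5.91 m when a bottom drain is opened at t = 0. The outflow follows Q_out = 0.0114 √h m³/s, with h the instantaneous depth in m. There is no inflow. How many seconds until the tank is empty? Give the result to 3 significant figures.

Mass balance (ρ constant): A dh/dt = −0.0114 √h.
∫ h^(−1/2) dh = −(0.0114/A) ∫ dt, giving 2√h = 2√h₀ − (0.0114/A) t.
Tank is empty when √h = 0: t_empty = 2A√h₀/0.0114.
t_empty = 2·5.12·√5.91/0.0114 = 10.240·2.4310/0.0114 = 2183.7 s.

2180 s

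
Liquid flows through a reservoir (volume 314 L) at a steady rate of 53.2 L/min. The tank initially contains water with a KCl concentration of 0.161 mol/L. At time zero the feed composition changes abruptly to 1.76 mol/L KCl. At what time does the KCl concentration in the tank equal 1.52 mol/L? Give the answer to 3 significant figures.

Species balance on the tank: V dC/dt = Q(C_in − C), so τ = V/Q = 5.9023 min.
C(t) = C_in + (C₀ − C_in) e^(−t/τ). Set C = 1.52 and solve for t:
e^(−t/τ) = (C − C_in)/(C₀ − C_in) = (1.52 − 1.76)/(0.161 − 1.76) = 0.15009
t = −τ ln(…) = 5.9023 × 1.8965 = 11.194 min.

11.2 min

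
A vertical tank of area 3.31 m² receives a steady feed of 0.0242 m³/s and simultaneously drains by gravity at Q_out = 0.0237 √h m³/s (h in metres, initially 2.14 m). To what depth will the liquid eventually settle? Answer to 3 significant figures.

Level balance: A dh/dt = 0.0242 − 0.0237 √h. Setting dh/dt = 0:
Q_in = 0.0237 √h_ss ⇒ √h_ss = 0.0242/0.0237 = 1.0211.
h_ss = 1.0211² = 1.0426 m. (Since h₀ = 2.14 m > h_ss, the level will fall toward this value.)

1.04 m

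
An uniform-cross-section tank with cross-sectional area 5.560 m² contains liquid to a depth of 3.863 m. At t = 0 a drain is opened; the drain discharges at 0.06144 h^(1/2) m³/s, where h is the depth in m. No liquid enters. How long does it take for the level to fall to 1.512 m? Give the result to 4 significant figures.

Volume balance on the tank: A dh/dt = −0.06144 √h.
∫ h^(−1/2) dh = −(0.06144/A) ∫ dt, giving 2√h = 2√h₀ − (0.06144/A) t.
t = 2A(√h₀ − √h)/0.06144 = 2·5.560·(√3.863 − √1.512)/0.06144
  = 11.1200 × (1.96545 − 1.22963) / 0.06144 = 133.175 s.

133.2 s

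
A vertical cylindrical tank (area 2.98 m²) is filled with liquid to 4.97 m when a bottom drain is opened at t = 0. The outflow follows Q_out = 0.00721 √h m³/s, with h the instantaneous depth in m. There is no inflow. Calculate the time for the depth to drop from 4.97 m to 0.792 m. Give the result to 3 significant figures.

1110 s

With no inflow, A dh/dt = −0.00721 √h.
This is separable: 2 d(√h)/dt = −0.00721/A, so √h = √h₀ − (0.00721/(2A)) t.
t = 2A(√h₀ − √h)/0.00721 = 2·2.98·(√4.97 − √0.792)/0.00721
  = 5.9600 × (2.2293 − 0.88994) / 0.00721 = 1107.2 s.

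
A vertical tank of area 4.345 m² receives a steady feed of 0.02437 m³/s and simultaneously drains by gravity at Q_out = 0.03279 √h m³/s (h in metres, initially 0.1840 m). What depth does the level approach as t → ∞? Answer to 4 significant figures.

A dh/dt = Q_in − 0.03279 √h. Steady state requires inflow = outflow:
Q_in = 0.03279 √h_ss ⇒ √h_ss = 0.02437/0.03279 = 0.743214.
h_ss = 0.743214² = 0.552368 m. (Since h₀ = 0.1840 m < h_ss, the level will rise toward this value.)

0.5524 m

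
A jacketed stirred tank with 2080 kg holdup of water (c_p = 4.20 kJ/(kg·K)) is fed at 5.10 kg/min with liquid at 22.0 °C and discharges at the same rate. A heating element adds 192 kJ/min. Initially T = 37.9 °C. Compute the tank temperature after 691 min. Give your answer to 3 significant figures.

32.2 °C

Energy balance: M c_p dT/dt = ṁ c_p (T_in − T) + 192.
τ = M/ṁ = 407.84 min; T_ss = T_in + Q̇/(ṁ c_p) = 22.0 + 192/(5.10·4.20) = 30.964 °C.
This is linear first-order; T(t) = T_ss + (T₀ − T_ss) e^(−t/τ).
T(691) = 30.964 + (6.9364)·e^(−691/407.84) = 30.964 + (6.9364)·0.18373 = 32.238 °C.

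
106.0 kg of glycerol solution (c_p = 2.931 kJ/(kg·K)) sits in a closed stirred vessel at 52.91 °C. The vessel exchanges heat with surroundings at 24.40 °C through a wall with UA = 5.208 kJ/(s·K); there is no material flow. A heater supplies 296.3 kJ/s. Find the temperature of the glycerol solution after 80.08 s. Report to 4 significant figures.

M c_p dT/dt = −UA(T − T_amb) + Q̇.
dT/dt = (T_ss − T)/τ with T_ss = T_amb + Q̇/UA = 24.40 + 296.3/5.208 = 81.2932 °C, τ = M c_p/UA = 106.0·2.931/5.208 = 59.6555 s.
This is linear first-order; T(t) = T_ss + (T₀ − T_ss) e^(−t/τ).
T(80.08) = 81.2932 + (-28.3832)·0.261225 = 73.8788 °C.

73.88 °C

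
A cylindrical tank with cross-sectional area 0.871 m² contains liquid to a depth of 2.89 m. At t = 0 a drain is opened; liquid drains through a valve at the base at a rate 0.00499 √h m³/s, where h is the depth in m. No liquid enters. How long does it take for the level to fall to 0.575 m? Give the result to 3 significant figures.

Unsteady balance on liquid volume: A dh/dt = −0.00499 √h.
This is separable: 2 d(√h)/dt = −0.00499/A, so √h = √h₀ − (0.00499/(2A)) t.
t = 2A(√h₀ − √h)/0.00499 = 2·0.871·(√2.89 − √0.575)/0.00499
  = 1.7420 × (1.7000 − 0.75829) / 0.00499 = 328.75 s.

329 s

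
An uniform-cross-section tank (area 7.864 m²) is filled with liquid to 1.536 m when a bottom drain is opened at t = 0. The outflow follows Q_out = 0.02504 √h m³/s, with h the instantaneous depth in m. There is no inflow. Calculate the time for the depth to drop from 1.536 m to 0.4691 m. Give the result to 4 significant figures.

Accumulation of liquid (constant cross-section A): A dh/dt = −0.02504 √h.
This is separable: 2 d(√h)/dt = −0.02504/A, so √h = √h₀ − (0.02504/(2A)) t.
t = 2A(√h₀ − √h)/0.02504 = 2·7.864·(√1.536 − √0.4691)/0.02504
  = 15.7280 × (1.23935 − 0.684909) / 0.02504 = 348.256 s.

348.3 s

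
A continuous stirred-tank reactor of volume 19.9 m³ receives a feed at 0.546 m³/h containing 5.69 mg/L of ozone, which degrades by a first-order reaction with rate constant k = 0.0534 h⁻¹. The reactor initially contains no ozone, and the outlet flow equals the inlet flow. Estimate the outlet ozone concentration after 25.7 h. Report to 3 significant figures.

1.69 mg/L

V dC/dt = Q(C_in − C) − k V C.
This is linear with rate a = Q/V + k = 0.080837 h⁻¹.
C_ss = Q C_in/(Q + kV) = 1.9313 mg/L; C(t) = C_ss + (C₀ − C_ss) e^(−a t).
C(25.7) = 1.9313 + (-1.9313)·e^(−0.080837·25.7) = 1.9313 + (-1.9313)·0.12524 = 1.6894 mg/L.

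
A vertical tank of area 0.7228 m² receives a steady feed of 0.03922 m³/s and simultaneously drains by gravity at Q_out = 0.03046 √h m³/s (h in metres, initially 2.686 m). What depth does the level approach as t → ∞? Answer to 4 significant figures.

Unsteady balance on liquid volume: A dh/dt = Q_in − 0.03046 √h. At steady state dh/dt = 0:
Q_in = 0.03046 √h_ss ⇒ √h_ss = 0.03922/0.03046 = 1.28759.
h_ss = 1.28759² = 1.65789 m. (Since h₀ = 2.686 m > h_ss, the level will fall toward this value.)

1.658 m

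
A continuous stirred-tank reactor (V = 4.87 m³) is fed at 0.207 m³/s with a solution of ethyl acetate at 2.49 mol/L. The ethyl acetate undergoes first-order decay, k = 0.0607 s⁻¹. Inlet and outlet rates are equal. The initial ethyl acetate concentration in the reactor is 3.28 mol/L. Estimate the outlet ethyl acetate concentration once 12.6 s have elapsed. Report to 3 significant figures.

1.64 mol/L

Accumulation = in − out − consumed: V dC/dt = Q C_in − Q C − k V C.
This is linear with rate a = Q/V + k = 0.10321 s⁻¹.
C_ss = Q C_in/(Q + kV) = 1.0255 mol/L; C(t) = C_ss + (C₀ − C_ss) e^(−a t).
C(12.6) = 1.0255 + (2.2545)·e^(−0.10321·12.6) = 1.0255 + (2.2545)·0.27243 = 1.6397 mol/L.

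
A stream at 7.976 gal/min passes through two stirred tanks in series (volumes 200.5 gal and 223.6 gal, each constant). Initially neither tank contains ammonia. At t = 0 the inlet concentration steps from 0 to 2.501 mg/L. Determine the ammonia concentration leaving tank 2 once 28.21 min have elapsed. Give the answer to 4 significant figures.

Time constants: τᵢ = Vᵢ/Q for each well-mixed tank.
τ₁ = 200.5/7.976 = 25.1379 min; τ₂ = 223.6/7.976 = 28.0341 min.
Solving the cascade with C₁(0)=C₂(0)=0 gives C₂(t) = C_in[1 − (τ₁ e^(−t/τ₁) − τ₂ e^(−t/τ₂))/(τ₁ − τ₂)].
At t = 28.21: e^(−t/τ₁) = 0.325560, e^(−t/τ₂) = 0.365578.
C₂ = 2.501·[1 − (25.1379·0.325560 − 28.0341·0.365578)/(-2.89619)] = 2.501·0.287073 = 0.717970 mg/L.

0.7180 mg/L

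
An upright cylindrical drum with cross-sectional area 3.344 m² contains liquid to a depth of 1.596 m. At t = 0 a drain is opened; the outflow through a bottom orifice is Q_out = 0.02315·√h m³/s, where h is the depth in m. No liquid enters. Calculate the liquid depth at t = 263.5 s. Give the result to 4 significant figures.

With no inflow, A dh/dt = −0.02315 √h.
This is separable: 2 d(√h)/dt = −0.02315/A, so √h = √h₀ − (0.02315/(2A)) t.
√h = √1.596 − 0.02315·263.5/(2·3.344) = 1.26333 − 0.912085 = 0.351244.
h = 0.351244² = 0.123372 m.

0.1234 m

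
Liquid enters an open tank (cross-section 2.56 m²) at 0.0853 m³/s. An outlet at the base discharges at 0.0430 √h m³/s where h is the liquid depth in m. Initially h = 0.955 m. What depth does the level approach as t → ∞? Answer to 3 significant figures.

A dh/dt = Q_in − 0.0430 √h. Steady state requires inflow = outflow:
Q_in = 0.0430 √h_ss ⇒ √h_ss = 0.0853/0.0430 = 1.9837.
h_ss = 1.9837² = 3.9351 m. (Since h₀ = 0.955 m < h_ss, the level will rise toward this value.)

3.94 m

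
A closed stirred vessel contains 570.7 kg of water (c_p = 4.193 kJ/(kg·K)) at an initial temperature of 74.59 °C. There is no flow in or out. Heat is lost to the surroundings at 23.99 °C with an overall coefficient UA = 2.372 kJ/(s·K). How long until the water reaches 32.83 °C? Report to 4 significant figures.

Lumped-capacitance energy balance: M c_p dT/dt = UA(T_amb − T).
τ = M c_p/UA = 1008.83 s; T_ss = T_amb = 23.9900 °C.
T(t) = T_ss + (T₀ − T_ss)e^(−t/τ); set T = 32.83:
t = −τ ln[(T − T_ss)/(T₀ − T_ss)] = −1008.83 · ln(0.174704) = 1760.07 s.

1760 s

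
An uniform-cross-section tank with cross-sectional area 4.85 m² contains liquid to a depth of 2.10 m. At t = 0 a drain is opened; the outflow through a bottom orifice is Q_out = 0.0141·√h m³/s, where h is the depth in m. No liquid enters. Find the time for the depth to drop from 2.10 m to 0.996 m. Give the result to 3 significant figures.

310 s

Mass balance (ρ constant): A dh/dt = −0.0141 √h.
This is separable: 2 d(√h)/dt = −0.0141/A, so √h = √h₀ − (0.0141/(2A)) t.
t = 2A(√h₀ − √h)/0.0141 = 2·4.85·(√2.10 − √0.996)/0.0141
  = 9.7000 × (1.4491 − 0.99800) / 0.0141 = 310.36 s.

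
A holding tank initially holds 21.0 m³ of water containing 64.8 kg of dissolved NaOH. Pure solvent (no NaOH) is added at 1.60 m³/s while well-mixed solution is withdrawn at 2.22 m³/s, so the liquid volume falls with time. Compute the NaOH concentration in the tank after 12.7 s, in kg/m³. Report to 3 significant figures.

0.918 kg/m³

Total volume: dV/dt = Q_in − Q_out = -0.62000 m³/s, so V(t) = 21.0 − 0.62000 t and V(12.7) = 13.126 m³.
No NaOH enters, so dm/dt = −Q_out · (m/V).
Separate: dm/m = −Q_out dt/V(t) ⇒ ln(m/m₀) = −(Q_out/(Q_in−Q_out)) ln(V/V₀).
m = m₀ (V₀/V)^(Q_out/(Q_in−Q_out)) = 64.8 × (21.0/13.126)^(-3.5806) = 12.045 kg.
C = m/V = 12.045/13.126 = 0.91766 kg/m³.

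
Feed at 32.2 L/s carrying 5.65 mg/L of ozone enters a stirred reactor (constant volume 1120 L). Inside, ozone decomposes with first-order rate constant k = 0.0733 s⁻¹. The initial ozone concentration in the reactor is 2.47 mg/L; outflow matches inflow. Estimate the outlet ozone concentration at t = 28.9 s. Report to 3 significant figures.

1.64 mg/L

Species balance: V dC/dt = Q C_in − Q C − k V C.
dC/dt = (Q/V) C_in − (Q/V + k) C; effective rate a = Q/V + k = 0.028750 + 0.0733 = 0.10205 s⁻¹.
C_ss = Q C_in/(Q + kV) = 1.5917 mg/L; C(t) = C_ss + (C₀ − C_ss) e^(−a t).
C(28.9) = 1.5917 + (0.87826)·e^(−0.10205·28.9) = 1.5917 + (0.87826)·0.052379 = 1.6377 mg/L.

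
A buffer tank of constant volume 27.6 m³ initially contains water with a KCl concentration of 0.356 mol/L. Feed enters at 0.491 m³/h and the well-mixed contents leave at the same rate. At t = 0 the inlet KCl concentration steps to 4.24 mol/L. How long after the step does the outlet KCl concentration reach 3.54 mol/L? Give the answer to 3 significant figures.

Unsteady species balance (constant V, well mixed): V dC/dt = Q(C_in − C), so τ = V/Q = 56.212 h.
C(t) = C_in + (C₀ − C_in) e^(−t/τ). Set C = 3.54 and solve for t:
e^(−t/τ) = (C − C_in)/(C₀ − C_in) = (3.54 − 4.24)/(0.356 − 4.24) = 0.18023
t = −τ ln(…) = 56.212 × 1.7135 = 96.321 h.

96.3 h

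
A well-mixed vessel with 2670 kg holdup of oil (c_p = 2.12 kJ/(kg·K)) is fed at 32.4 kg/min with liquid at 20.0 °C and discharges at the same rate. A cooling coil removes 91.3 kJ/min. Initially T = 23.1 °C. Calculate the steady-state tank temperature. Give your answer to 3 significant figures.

18.7 °C

M c_p dT/dt = ṁ c_p (T_in − T) − Q̇.
At steady state dT/dt = 0 ⇒ T_ss = T_in − Q̇/(ṁ c_p) = 20.0 − 91.3/(32.4·2.12) = 18.671 °C.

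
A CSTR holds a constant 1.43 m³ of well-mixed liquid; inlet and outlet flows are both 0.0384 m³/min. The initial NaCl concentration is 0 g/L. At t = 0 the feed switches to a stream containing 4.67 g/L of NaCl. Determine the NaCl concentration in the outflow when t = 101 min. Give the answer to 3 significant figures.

4.36 g/L

Accumulation = in − out for the solute gives V dC/dt = Q(C_in − C).
So dC/dt = (C_in − C)/τ with τ = V/Q = 1.43/0.0384 = 37.240 min.
This is linear first-order; C(t) = C_in + (C₀ − C_in) e^(−t/τ).
C(101) = 4.67 + (0 − 4.67)·e^(−101/37.240) = 4.67 + (-4.6700)·0.066393 = 4.3599 g/L.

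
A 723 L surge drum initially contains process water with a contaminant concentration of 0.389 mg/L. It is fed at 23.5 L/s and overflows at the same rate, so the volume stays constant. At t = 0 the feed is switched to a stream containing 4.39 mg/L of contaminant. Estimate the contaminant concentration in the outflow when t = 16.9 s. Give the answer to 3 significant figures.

2.08 mg/L

Unsteady species balance (constant V, well mixed): V dC/dt = Q(C_in − C).
So dC/dt = (C_in − C)/τ with τ = V/Q = 723/23.5 = 30.766 s.
Solution: C(t) = C_in + (C₀ − C_in) e^(−t/τ).
C(16.9) = 4.39 + (0.389 − 4.39)·e^(−16.9/30.766) = 4.39 + (-4.0010)·0.57735 = 2.0800 mg/L.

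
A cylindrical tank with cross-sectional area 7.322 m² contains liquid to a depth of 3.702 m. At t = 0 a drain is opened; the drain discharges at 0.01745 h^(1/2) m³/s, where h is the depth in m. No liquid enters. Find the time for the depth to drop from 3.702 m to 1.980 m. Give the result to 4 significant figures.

433.8 s

Accumulation of liquid (constant cross-section A): A dh/dt = −0.01745 √h.
Separate and integrate: 2(√h − √h₀) = −(0.01745/A) t.
t = 2A(√h₀ − √h)/0.01745 = 2·7.322·(√3.702 − √1.980)/0.01745
  = 14.6440 × (1.92406 − 1.40712) / 0.01745 = 433.809 s.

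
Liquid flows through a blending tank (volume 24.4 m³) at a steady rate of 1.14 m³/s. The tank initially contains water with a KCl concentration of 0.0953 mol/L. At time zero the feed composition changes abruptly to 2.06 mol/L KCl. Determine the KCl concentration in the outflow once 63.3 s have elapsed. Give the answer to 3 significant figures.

1.96 mol/L

Accumulation = in − out for the solute gives V dC/dt = Q(C_in − C).
Rewrite as dC/dt + C/τ = C_in/τ, τ = V/Q = 21.404 s.
Integrating: C(t) = C_in + (C₀ − C_in) e^(−t/τ).
C(63.3) = 2.06 + (0.0953 − 2.06)·e^(−63.3/21.404) = 2.06 + (-1.9647)·0.051951 = 1.9579 mol/L.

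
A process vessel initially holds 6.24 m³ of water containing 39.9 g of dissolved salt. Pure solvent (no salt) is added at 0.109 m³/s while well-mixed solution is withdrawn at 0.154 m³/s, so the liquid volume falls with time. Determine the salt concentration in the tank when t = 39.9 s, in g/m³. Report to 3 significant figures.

Total volume: dV/dt = Q_in − Q_out = -0.045000 m³/s, so V(t) = 6.24 − 0.045000 t and V(39.9) = 4.4445 m³.
Species balance (pure solvent in): dm/dt = −Q_out · m/V(t).
dm/m = −Q_out dt/(V₀ − 0.045000 t); integrating gives ln(m/m₀) = −(Q_out/(Q_in−Q_out)) ln(V/V₀).
m = m₀ (V₀/V)^(Q_out/(Q_in−Q_out)) = 39.9 × (6.24/4.4445)^(-3.4222) = 12.493 g.
C = m/V = 12.493/4.4445 = 2.8109 g/m³.

2.81 g/m³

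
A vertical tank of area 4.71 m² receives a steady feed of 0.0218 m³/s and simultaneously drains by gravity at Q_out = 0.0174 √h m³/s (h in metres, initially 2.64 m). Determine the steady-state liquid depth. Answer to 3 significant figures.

Volume balance on the tank: A dh/dt = Q_in − 0.0174 √h. At steady state dh/dt = 0:
Q_in = 0.0174 √h_ss ⇒ √h_ss = 0.0218/0.0174 = 1.2529.
h_ss = 1.2529² = 1.5697 m. (Since h₀ = 2.64 m > h_ss, the level will fall toward this value.)

1.57 m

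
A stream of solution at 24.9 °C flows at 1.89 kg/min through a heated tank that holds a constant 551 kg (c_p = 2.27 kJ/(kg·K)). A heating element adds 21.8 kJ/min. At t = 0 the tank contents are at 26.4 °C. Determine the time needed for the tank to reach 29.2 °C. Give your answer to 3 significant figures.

M c_p dT/dt = ṁ c_p (T_in − T) + Q̇.
τ = M/ṁ = 291.53 min; T_ss = T_in + Q̇/(ṁ c_p) = 29.981 °C.
T(t) = T_ss + (T₀ − T_ss) e^(−t/τ). Set T = 29.2:
e^(−t/τ) = (29.2 − 29.981)/(26.4 − 29.981) = 0.21815
t = −291.53 · ln(0.21815) = 443.89 min.

444 min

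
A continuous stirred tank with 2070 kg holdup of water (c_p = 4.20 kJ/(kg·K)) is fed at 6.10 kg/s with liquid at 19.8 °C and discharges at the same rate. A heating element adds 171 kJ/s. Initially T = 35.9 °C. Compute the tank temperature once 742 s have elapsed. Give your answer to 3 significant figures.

Heat balance on the well-mixed liquid: M c_p dT/dt = ṁ c_p (T_in − T) + 171.
Rearrange: dT/dt = (T_ss − T)/τ with τ = M/ṁ = 339.34 s and T_ss = T_in + Q̇/(ṁ c_p) = 26.474 °C.
T approaches T_ss exponentially: T(t) = T_ss + (T₀ − T_ss) e^(−t/τ).
T(742) = 26.474 + (9.4255)·e^(−742/339.34) = 26.474 + (9.4255)·0.11230 = 27.533 °C.

27.5 °C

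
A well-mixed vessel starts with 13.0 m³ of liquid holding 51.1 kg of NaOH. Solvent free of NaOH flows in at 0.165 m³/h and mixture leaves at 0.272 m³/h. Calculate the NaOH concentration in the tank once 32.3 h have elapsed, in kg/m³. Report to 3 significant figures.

2.44 kg/m³

Let m(t) be the amount of NaOH. Volume: V(t) = V₀ + (Q_in − Q_out) t = 13.0 − 0.10700 t; V(32.3) = 9.5439 m³.
Solute balance: dm/dt = 0 − Q_out C = −Q_out m/V(t).
dm/m = −Q_out dt/(V₀ − 0.10700 t); integrating gives ln(m/m₀) = −(Q_out/(Q_in−Q_out)) ln(V/V₀).
m = m₀ (V₀/V)^(Q_out/(Q_in−Q_out)) = 51.1 × (13.0/9.5439)^(-2.5421) = 23.293 kg.
C = m/V = 23.293/9.5439 = 2.4407 kg/m³.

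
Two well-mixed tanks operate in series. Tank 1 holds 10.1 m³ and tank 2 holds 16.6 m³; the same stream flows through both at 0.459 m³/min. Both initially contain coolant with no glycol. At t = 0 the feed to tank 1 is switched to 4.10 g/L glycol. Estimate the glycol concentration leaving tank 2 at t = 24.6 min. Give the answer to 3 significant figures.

Time constants: τᵢ = Vᵢ/Q for each well-mixed tank.
τ₁ = 10.1/0.459 = 22.004 min; τ₂ = 16.6/0.459 = 36.166 min.
Tank 1: C₁ = C_in(1 − e^(−t/τ₁)). Tank 2 (τ₁ ≠ τ₂): C₂ = C_in[1 − (τ₁ e^(−t/τ₁) − τ₂ e^(−t/τ₂))/(τ₁ − τ₂)].
At t = 24.6: e^(−t/τ₁) = 0.32695, e^(−t/τ₂) = 0.50651.
C₂ = 4.10·[1 − (22.004·0.32695 − 36.166·0.50651)/(-14.161)] = 4.10·0.21447 = 0.87931 g/L.

0.879 g/L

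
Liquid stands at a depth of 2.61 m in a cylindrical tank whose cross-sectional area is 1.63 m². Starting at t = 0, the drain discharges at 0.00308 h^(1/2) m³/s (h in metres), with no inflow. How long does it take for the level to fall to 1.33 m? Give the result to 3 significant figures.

A dh/dt = −Q_out = −0.00308 √h.
∫ h^(−1/2) dh = −(0.00308/A) ∫ dt, giving 2√h = 2√h₀ − (0.00308/A) t.
t = 2A(√h₀ − √h)/0.00308 = 2·1.63·(√2.61 − √1.33)/0.00308
  = 3.2600 × (1.6155 − 1.1533) / 0.00308 = 489.31 s.

489 s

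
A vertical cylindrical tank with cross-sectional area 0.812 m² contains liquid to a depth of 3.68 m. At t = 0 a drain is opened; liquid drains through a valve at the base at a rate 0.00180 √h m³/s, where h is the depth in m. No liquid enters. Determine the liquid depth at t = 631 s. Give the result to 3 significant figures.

1.49 m

With no inflow, A dh/dt = −0.00180 √h.
Separate and integrate: 2(√h − √h₀) = −(0.00180/A) t.
√h = √3.68 − 0.00180·631/(2·0.812) = 1.9183 − 0.69938 = 1.2189.
h = 1.2189² = 1.4858 m.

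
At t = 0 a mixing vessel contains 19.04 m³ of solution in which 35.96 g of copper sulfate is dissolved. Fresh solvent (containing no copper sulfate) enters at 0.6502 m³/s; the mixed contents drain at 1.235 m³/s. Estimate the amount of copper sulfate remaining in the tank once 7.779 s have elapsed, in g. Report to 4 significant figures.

20.20 g

Let m(t) be the amount of copper sulfate. Volume: V(t) = V₀ + (Q_in − Q_out) t = 19.04 − 0.584800 t; V(7.779) = 14.4908 m³.
No copper sulfate enters, so dm/dt = −Q_out · (m/V).
dm/m = −Q_out dt/(V₀ − 0.584800 t); integrating gives ln(m/m₀) = −(Q_out/(Q_in−Q_out)) ln(V/V₀).
m = m₀ (V₀/V)^(Q_out/(Q_in−Q_out)) = 35.96 × (19.04/14.4908)^(-2.11183) = 20.2028 g.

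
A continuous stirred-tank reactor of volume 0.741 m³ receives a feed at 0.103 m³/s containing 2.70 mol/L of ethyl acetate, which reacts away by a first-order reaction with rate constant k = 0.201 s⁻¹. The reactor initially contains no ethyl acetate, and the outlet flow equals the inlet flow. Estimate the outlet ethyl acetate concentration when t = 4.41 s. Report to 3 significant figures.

0.857 mol/L

Species balance: V dC/dt = Q C_in − Q C − k V C.
dC/dt = (Q/V) C_in − (Q/V + k) C; effective rate a = Q/V + k = 0.13900 + 0.201 = 0.34000 s⁻¹.
C_ss = Q C_in/(Q + kV) = 1.1038 mol/L; C(t) = C_ss + (C₀ − C_ss) e^(−a t).
C(4.41) = 1.1038 + (-1.1038)·e^(−0.34000·4.41) = 1.1038 + (-1.1038)·0.22326 = 0.85739 mol/L.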